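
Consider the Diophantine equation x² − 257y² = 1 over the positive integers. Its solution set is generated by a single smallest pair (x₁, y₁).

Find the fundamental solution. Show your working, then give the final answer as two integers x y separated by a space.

[16; 32] for √257; ℓ=1 ⇒ convergent index 1
k=0  a_k=16  p_k/q_k = 16/1
k=1  a_k=32  p_k/q_k = 513/32
(x₁, y₁) = (513, 32);  513² − 257·32² = 1 ✓

513 32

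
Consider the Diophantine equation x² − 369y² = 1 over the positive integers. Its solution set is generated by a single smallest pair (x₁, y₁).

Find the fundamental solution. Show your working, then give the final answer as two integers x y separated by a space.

√369 → a₀=19, period (4,1,3,2,7,4,7,2,3,1,4,38); ℓ=12 even so k=11
step 0: (19, 1)  from 19·(1,0) + (0,1)
step 1: (77, 4)  from 4·(19,1) + (1,0)
step 2: (96, 5)  from 1·(77,4) + (19,1)
step 3: (365, 19)  from 3·(96,5) + (77,4)
step 4: (826, 43)  from 2·(365,19) + (96,5)
step 5: (6147, 320)  from 7·(826,43) + (365,19)
step 6: (25414, 1323)  from 4·(6147,320) + (826,43)
step 7: (184045, 9581)  from 7·(25414,1323) + (6147,320)
step 8: (393504, 20485)  from 2·(184045,9581) + (25414,1323)
step 9: (1364557, 71036)  from 3·(393504,20485) + (184045,9581)
step 10: (1758061, 91521)  from 1·(1364557,71036) + (393504,20485)
step 11: (8396801, 437120)  from 4·(1758061,91521) + (1364557,71036)
fundamental: x₁=8396801, y₁=437120  (since 70506267033601 − 369·191073894400 = 1)

8396801 437120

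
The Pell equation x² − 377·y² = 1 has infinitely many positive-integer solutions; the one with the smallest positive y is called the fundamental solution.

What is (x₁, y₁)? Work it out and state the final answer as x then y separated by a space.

√377 → a₀=19, period (2,2,2,38); ℓ=4 even so k=3
a_0=19:  p_0=19·1+0=19,  q_0=19·0+1=1
a_1=2:  p_1=2·19+1=39,  q_1=2·1+0=2
a_2=2:  p_2=2·39+19=97,  q_2=2·2+1=5
a_3=2:  p_3=2·97+39=233,  q_3=2·5+2=12
(x₁, y₁) = (233, 12);  233² − 377·12² = 1 ✓

233 12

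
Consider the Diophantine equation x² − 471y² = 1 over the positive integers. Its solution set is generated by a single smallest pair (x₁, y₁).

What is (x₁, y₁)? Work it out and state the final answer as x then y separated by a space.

√471 = [21; 1,2,2,1,3,…,2,1,42, …], period ℓ=14 (even) → k=13
i=0: a=21 ⇒ p=21, q=1
…
i=3: a=2 ⇒ p=152, q=7
i=4: a=1 ⇒ p=217, q=10
i=5: a=3 ⇒ p=803, q=37
i=6: a=4 ⇒ p=3429, q=158
i=7: a=14 ⇒ p=48809, q=2249
i=8: a=4 ⇒ p=198665, q=9154
i=9: a=3 ⇒ p=644804, q=29711
i=10: a=1 ⇒ p=843469, q=38865
i=11: a=2 ⇒ p=2331742, q=107441
i=12: a=2 ⇒ p=5506953, q=253747
i=13: a=1 ⇒ p=7838695, q=361188
fundamental: x₁=7838695, y₁=361188  (since 61445139303025 − 471·130456771344 = 1)

7838695 361188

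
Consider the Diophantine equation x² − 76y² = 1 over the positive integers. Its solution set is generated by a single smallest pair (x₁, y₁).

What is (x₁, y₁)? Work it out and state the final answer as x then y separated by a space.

√76 = [8; 1,2,1,1,5,4,5,1,1,2,1,16, …], period ℓ=12 (even) → k=11
step 0: (8, 1)  from 8·(1,0) + (0,1)
…
step 2: (26, 3)  from 2·(9,1) + (8,1)
step 3: (35, 4)  from 1·(26,3) + (9,1)
…
step 10: (41488, 4759)  from 2·(16311,1871) + (8866,1017)
step 11: (57799, 6630)  from 1·(41488,4759) + (16311,1871)
fundamental: x₁=57799, y₁=6630  (since 3340724401 − 76·43956900 = 1)

57799 6630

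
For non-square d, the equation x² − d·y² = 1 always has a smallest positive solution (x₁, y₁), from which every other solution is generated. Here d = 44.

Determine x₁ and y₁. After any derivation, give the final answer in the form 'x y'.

199 30

√44 = [6; 1,1,1,2,1,1,1,12, …], period ℓ=8 (even) → k=7
i=0: a=6 ⇒ p=6, q=1
i=1: a=1 ⇒ p=7, q=1
i=2: a=1 ⇒ p=13, q=2
…
i=5: a=1 ⇒ p=73, q=11
i=6: a=1 ⇒ p=126, q=19
i=7: a=1 ⇒ p=199, q=30
fundamental: x₁=199, y₁=30  (since 39601 − 44·900 = 1)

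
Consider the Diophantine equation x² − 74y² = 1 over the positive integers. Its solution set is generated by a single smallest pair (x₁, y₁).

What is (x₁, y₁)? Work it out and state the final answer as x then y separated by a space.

d=74: √d = [8; 1,1,1,1,16] (ℓ=5, odd), read p_9/q_9
step 0: (8, 1)  from 8·(1,0) + (0,1)
step 1: (9, 1)  from 1·(8,1) + (1,0)
…
step 5: (714, 83)  from 16·(43,5) + (26,3)
…
step 8: (2228, 259)  from 1·(1471,171) + (757,88)
step 9: (3699, 430)  from 1·(2228,259) + (1471,171)
fundamental: x₁=3699, y₁=430  (since 13682601 − 74·184900 = 1)

3699 430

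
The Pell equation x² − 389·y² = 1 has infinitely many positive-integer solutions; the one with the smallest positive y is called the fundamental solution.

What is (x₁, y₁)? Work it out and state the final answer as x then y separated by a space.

3287049 166660

d=389: √d = [19; 1,2,1,1,1,1,2,1,38] (ℓ=9, odd), read p_17/q_17
i=0: a=19 ⇒ p=19, q=1
i=1: a=1 ⇒ p=20, q=1
i=2: a=2 ⇒ p=59, q=3
i=3: a=1 ⇒ p=79, q=4
…
i=6: a=1 ⇒ p=355, q=18
…
i=8: a=1 ⇒ p=1282, q=65
…
i=11: a=2 ⇒ p=151493, q=7681
…
i=15: a=1 ⇒ p=910240, q=46151
i=16: a=2 ⇒ p=2376809, q=120509
i=17: a=1 ⇒ p=3287049, q=166660
fundamental: x₁=3287049, y₁=166660  (since 10804691128401 − 389·27775555600 = 1)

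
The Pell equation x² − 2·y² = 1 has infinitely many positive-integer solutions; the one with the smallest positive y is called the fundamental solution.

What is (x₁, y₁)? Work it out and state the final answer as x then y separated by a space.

√2 → a₀=1, period (2); ℓ=1 odd so k=1
step 0: (1, 1)  from 1·(1,0) + (0,1)
step 1: (3, 2)  from 2·(1,1) + (1,0)
(x₁, y₁) = (3, 2);  3² − 2·2² = 1 ✓

3 2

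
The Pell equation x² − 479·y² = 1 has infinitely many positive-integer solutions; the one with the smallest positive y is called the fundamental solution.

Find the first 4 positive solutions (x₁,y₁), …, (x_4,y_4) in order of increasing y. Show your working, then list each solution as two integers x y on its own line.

2989440 136591
17873503027199 816661198080
106863529779256567680 4882719303976413809
638924220926583633867571201 29193192792157684333155840

d=479: √d = [21; 1,7,1,3,2,21,2,3,1,7,1,42] (ℓ=12, even), read p_11/q_11
i=0: a=21 ⇒ p=21, q=1
i=1: a=1 ⇒ p=22, q=1
i=2: a=7 ⇒ p=175, q=8
…
i=4: a=3 ⇒ p=766, q=35
…
i=6: a=21 ⇒ p=37075, q=1694
i=7: a=2 ⇒ p=75879, q=3467
…
i=9: a=1 ⇒ p=340591, q=15562
i=10: a=7 ⇒ p=2648849, q=121029
i=11: a=1 ⇒ p=2989440, q=136591
→ (2989440, 136591).  Check: 2989440²=8936751513600, 479·136591²=8936751513599, difference 1.
(2989440+136591√479)^2 = 17873503027199 + 816661198080√479
(2989440+136591√479)^3 = 106863529779256567680 + 4882719303976413809√479
(2989440+136591√479)^4 = 638924220926583633867571201 + 29193192792157684333155840√479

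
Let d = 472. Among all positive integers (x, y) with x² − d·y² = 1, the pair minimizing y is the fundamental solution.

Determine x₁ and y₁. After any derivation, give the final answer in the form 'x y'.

[21; 1,2,1,1,1,…,2,1,42] for √472; ℓ=14 ⇒ convergent index 13
i=0: a=21 ⇒ p=21, q=1
…
i=2: a=2 ⇒ p=65, q=3
…
i=6: a=4 ⇒ p=1108, q=51
…
i=8: a=4 ⇒ p=24224, q=1115
…
i=10: a=1 ⇒ p=54227, q=2496
i=11: a=1 ⇒ p=84230, q=3877
i=12: a=2 ⇒ p=222687, q=10250
i=13: a=1 ⇒ p=306917, q=14127
→ (306917, 14127).  Check: 306917²=94198044889, 472·14127²=94198044888, difference 1.

306917 14127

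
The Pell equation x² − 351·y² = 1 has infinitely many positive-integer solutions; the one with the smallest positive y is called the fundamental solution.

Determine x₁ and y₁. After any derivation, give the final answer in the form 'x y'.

[18; 1,2,1,3,2,2,2,3,1,2,1,36] for √351; ℓ=12 ⇒ convergent index 11
i=0: a=18 ⇒ p=18, q=1
i=1: a=1 ⇒ p=19, q=1
i=2: a=2 ⇒ p=56, q=3
i=3: a=1 ⇒ p=75, q=4
…
i=6: a=2 ⇒ p=1555, q=83
…
i=8: a=3 ⇒ p=12796, q=683
i=9: a=1 ⇒ p=16543, q=883
i=10: a=2 ⇒ p=45882, q=2449
i=11: a=1 ⇒ p=62425, q=3332
→ (62425, 3332).  Check: 62425²=3896880625, 351·3332²=3896880624, difference 1.

62425 3332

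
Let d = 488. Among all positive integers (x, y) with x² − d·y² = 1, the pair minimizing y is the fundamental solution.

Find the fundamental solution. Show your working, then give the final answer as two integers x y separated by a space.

243 11

√488 = [22; 11,44, …], period ℓ=2 (even) → k=1
k=0  a_k=22  p_k/q_k = 22/1
k=1  a_k=11  p_k/q_k = 243/11
(x₁, y₁) = (243, 11);  243² − 488·11² = 1 ✓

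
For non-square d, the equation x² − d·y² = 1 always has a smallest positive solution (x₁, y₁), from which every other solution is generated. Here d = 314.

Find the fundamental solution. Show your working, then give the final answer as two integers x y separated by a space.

392499 22150

[17; 1,2,1,1,2,1,34] for √314; ℓ=7 ⇒ convergent index 13
i=0: a=17 ⇒ p=17, q=1
…
i=4: a=1 ⇒ p=124, q=7
…
i=12: a=2 ⇒ p=282617, q=15949
i=13: a=1 ⇒ p=392499, q=22150
→ (392499, 22150).  Check: 392499²=154055465001, 314·22150²=154055465000, difference 1.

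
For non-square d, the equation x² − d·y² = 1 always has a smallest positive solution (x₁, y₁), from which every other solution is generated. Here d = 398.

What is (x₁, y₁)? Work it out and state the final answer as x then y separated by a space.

√398 = [19; 1,18,1,38, …], period ℓ=4 (even) → k=3
k=0  a_k=19  p_k/q_k = 19/1
…
k=2  a_k=18  p_k/q_k = 379/19
k=3  a_k=1  p_k/q_k = 399/20
→ (399, 20).  Check: 399²=159201, 398·20²=159200, difference 1.

399 20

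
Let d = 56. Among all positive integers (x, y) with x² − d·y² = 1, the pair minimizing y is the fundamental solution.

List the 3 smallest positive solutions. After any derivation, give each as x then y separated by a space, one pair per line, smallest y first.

√56 → a₀=7, period (2,14); ℓ=2 even so k=1
a_0=7:  p_0=7·1+0=7,  q_0=7·0+1=1
a_1=2:  p_1=2·7+1=15,  q_1=2·1+0=2
→ (15, 2).  Check: 15²=225, 56·2²=224, difference 1.
k=2:  x_2 = 15·15+56·2·2 = 449,  y_2 = 15·2+2·15 = 60
k=3:  x_3 = 15·449+56·2·60 = 13455,  y_3 = 15·60+2·449 = 1798

15 2
449 60
13455 1798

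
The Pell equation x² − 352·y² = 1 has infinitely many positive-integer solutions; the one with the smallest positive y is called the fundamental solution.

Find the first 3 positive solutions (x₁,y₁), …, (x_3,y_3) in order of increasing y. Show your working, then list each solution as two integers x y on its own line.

77617 4137
12048797377 642203058
1870383011943601 99691749501435

√352 = [18; 1,3,5,9,5,3,1,36, …], period ℓ=8 (even) → k=7
k=0  a_k=18  p_k/q_k = 18/1
k=1  a_k=1  p_k/q_k = 19/1
…
k=3  a_k=5  p_k/q_k = 394/21
…
k=6  a_k=3  p_k/q_k = 59118/3151
k=7  a_k=1  p_k/q_k = 77617/4137
→ (77617, 4137).  Check: 77617²=6024398689, 352·4137²=6024398688, difference 1.
k=2:  x_2 = 77617·77617+352·4137·4137 = 12048797377,  y_2 = 77617·4137+4137·77617 = 642203058
k=3:  x_3 = 77617·12048797377+352·4137·642203058 = 1870383011943601,  y_3 = 77617·642203058+4137·12048797377 = 99691749501435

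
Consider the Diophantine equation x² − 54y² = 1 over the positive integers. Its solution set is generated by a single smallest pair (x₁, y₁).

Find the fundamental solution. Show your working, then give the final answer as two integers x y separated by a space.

√54 → a₀=7, period (2,1,6,1,2,14); ℓ=6 even so k=5
i=0: a=7 ⇒ p=7, q=1
…
i=3: a=6 ⇒ p=147, q=20
i=4: a=1 ⇒ p=169, q=23
i=5: a=2 ⇒ p=485, q=66
→ (485, 66).  Check: 485²=235225, 54·66²=235224, difference 1.

485 66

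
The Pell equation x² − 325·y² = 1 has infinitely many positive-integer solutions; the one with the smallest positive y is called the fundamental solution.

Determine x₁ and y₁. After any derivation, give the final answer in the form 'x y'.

649 36

[18; 36] for √325; ℓ=1 ⇒ convergent index 1
i=0: a=18 ⇒ p=18, q=1
i=1: a=36 ⇒ p=649, q=36
(x₁, y₁) = (649, 36);  649² − 325·36² = 1 ✓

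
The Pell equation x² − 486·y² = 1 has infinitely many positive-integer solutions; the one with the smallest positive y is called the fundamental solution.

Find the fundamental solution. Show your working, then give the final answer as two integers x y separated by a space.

[22; 22,44] for √486; ℓ=2 ⇒ convergent index 1
step 0: (22, 1)  from 22·(1,0) + (0,1)
step 1: (485, 22)  from 22·(22,1) + (1,0)
fundamental: x₁=485, y₁=22  (since 235225 − 486·484 = 1)

485 22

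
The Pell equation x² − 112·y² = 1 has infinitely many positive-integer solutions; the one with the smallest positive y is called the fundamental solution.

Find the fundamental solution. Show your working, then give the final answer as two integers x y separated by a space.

[10; 1,1,2,1,1,20] for √112; ℓ=6 ⇒ convergent index 5
step 0: (10, 1)  from 10·(1,0) + (0,1)
…
step 2: (21, 2)  from 1·(11,1) + (10,1)
…
step 4: (74, 7)  from 1·(53,5) + (21,2)
step 5: (127, 12)  from 1·(74,7) + (53,5)
fundamental: x₁=127, y₁=12  (since 16129 − 112·144 = 1)

127 12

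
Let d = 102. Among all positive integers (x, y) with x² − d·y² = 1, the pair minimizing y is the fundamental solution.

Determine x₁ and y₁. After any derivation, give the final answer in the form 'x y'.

101 10

[10; 10,20] for √102; ℓ=2 ⇒ convergent index 1
step 0: (10, 1)  from 10·(1,0) + (0,1)
step 1: (101, 10)  from 10·(10,1) + (1,0)
(x₁, y₁) = (101, 10);  101² − 102·10² = 1 ✓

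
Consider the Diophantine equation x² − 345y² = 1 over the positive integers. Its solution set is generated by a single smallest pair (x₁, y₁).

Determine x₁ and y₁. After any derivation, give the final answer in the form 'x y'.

[18; 1,1,2,1,6,1,2,1,1,36] for √345; ℓ=10 ⇒ convergent index 9
a_0=18:  p_0=18·1+0=18,  q_0=18·0+1=1
…
a_3=2:  p_3=2·37+19=93,  q_3=2·2+1=5
…
a_6=1:  p_6=1·873+130=1003,  q_6=1·47+7=54
…
a_8=1:  p_8=1·2879+1003=3882,  q_8=1·155+54=209
a_9=1:  p_9=1·3882+2879=6761,  q_9=1·209+155=364
→ (6761, 364).  Check: 6761²=45711121, 345·364²=45711120, difference 1.

6761 364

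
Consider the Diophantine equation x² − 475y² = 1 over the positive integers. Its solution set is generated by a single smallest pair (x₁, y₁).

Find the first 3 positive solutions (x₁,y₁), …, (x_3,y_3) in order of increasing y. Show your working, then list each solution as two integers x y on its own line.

57799 2652
6681448801 306565896
772362118440199 35438404443156

d=475: √d = [21; 1,3,1,6,2,6,1,3,1,42] (ℓ=10, even), read p_9/q_9
k=0  a_k=21  p_k/q_k = 21/1
k=1  a_k=1  p_k/q_k = 22/1
k=2  a_k=3  p_k/q_k = 87/4
k=3  a_k=1  p_k/q_k = 109/5
…
k=7  a_k=1  p_k/q_k = 11878/545
k=8  a_k=3  p_k/q_k = 45921/2107
k=9  a_k=1  p_k/q_k = 57799/2652
(x₁, y₁) = (57799, 2652);  57799² − 475·2652² = 1 ✓
(57799+2652√475)^2 = 6681448801 + 306565896√475
(57799+2652√475)^3 = 772362118440199 + 35438404443156√475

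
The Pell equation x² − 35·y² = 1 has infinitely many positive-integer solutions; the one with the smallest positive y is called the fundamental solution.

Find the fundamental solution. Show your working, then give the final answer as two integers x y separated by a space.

√35 → a₀=5, period (1,10); ℓ=2 even so k=1
step 0: (5, 1)  from 5·(1,0) + (0,1)
step 1: (6, 1)  from 1·(5,1) + (1,0)
fundamental: x₁=6, y₁=1  (since 36 − 35·1 = 1)

6 1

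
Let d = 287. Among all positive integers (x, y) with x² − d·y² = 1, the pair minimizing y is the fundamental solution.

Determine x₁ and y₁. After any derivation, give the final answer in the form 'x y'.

288 17

√287 = [16; 1,15,1,32, …], period ℓ=4 (even) → k=3
k=0  a_k=16  p_k/q_k = 16/1
k=1  a_k=1  p_k/q_k = 17/1
k=2  a_k=15  p_k/q_k = 271/16
k=3  a_k=1  p_k/q_k = 288/17
fundamental: x₁=288, y₁=17  (since 82944 − 287·289 = 1)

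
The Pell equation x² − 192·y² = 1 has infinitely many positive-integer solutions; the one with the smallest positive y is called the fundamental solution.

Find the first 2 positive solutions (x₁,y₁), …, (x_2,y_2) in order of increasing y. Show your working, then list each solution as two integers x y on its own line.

97 7
18817 1358

√192 → a₀=13, period (1,5,1,26); ℓ=4 even so k=3
a_0=13:  p_0=13·1+0=13,  q_0=13·0+1=1
a_1=1:  p_1=1·13+1=14,  q_1=1·1+0=1
a_2=5:  p_2=5·14+13=83,  q_2=5·1+1=6
a_3=1:  p_3=1·83+14=97,  q_3=1·6+1=7
(x₁, y₁) = (97, 7);  97² − 192·7² = 1 ✓
(x_2, y_2) = (97·97 + 192·7·7, 97·7 + 7·97) = (18817, 1358)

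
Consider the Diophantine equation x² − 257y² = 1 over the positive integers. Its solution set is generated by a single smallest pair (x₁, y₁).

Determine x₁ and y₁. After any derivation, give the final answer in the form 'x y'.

513 32

√257 → a₀=16, period (32); ℓ=1 odd so k=1
a_0=16:  p_0=16·1+0=16,  q_0=16·0+1=1
a_1=32:  p_1=32·16+1=513,  q_1=32·1+0=32
→ (513, 32).  Check: 513²=263169, 257·32²=263168, difference 1.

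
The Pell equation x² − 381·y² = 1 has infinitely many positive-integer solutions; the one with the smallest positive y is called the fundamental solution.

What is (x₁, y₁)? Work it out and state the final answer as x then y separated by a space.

1015 52

d=381: √d = [19; 1,1,12,1,1,38] (ℓ=6, even), read p_5/q_5
step 0: (19, 1)  from 19·(1,0) + (0,1)
…
step 2: (39, 2)  from 1·(20,1) + (19,1)
…
step 4: (527, 27)  from 1·(488,25) + (39,2)
step 5: (1015, 52)  from 1·(527,27) + (488,25)
→ (1015, 52).  Check: 1015²=1030225, 381·52²=1030224, difference 1.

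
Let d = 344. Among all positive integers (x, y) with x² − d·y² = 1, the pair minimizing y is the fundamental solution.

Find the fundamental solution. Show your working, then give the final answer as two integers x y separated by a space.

10405 561

[18; 1,1,4,1,3,1,4,1,1,36] for √344; ℓ=10 ⇒ convergent index 9
k=0  a_k=18  p_k/q_k = 18/1
…
k=3  a_k=4  p_k/q_k = 167/9
…
k=6  a_k=1  p_k/q_k = 983/53
k=7  a_k=4  p_k/q_k = 4711/254
k=8  a_k=1  p_k/q_k = 5694/307
k=9  a_k=1  p_k/q_k = 10405/561
→ (10405, 561).  Check: 10405²=108264025, 344·561²=108264024, difference 1.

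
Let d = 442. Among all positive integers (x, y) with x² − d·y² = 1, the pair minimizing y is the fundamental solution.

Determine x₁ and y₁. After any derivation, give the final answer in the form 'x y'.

883 42

[21; 42] for √442; ℓ=1 ⇒ convergent index 1
k=0  a_k=21  p_k/q_k = 21/1
k=1  a_k=42  p_k/q_k = 883/42
→ (883, 42).  Check: 883²=779689, 442·42²=779688, difference 1.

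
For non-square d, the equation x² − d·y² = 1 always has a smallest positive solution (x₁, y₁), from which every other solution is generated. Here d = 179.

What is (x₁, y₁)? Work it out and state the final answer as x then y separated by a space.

d=179: √d = [13; 2,1,1,1,3,…,1,2,26] (ℓ=14, even), read p_13/q_13
i=0: a=13 ⇒ p=13, q=1
i=1: a=2 ⇒ p=27, q=2
…
i=3: a=1 ⇒ p=67, q=5
…
i=6: a=5 ⇒ p=2047, q=153
i=7: a=13 ⇒ p=26999, q=2018
…
i=11: a=1 ⇒ p=1013292, q=75737
i=12: a=1 ⇒ p=1588459, q=118727
i=13: a=2 ⇒ p=4190210, q=313191
→ (4190210, 313191).  Check: 4190210²=17557859844100, 179·313191²=17557859844099, difference 1.

4190210 313191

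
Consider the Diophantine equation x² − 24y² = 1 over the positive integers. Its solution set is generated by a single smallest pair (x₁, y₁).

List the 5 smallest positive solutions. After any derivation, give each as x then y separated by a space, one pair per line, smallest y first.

[4; 1,8] for √24; ℓ=2 ⇒ convergent index 1
k=0  a_k=4  p_k/q_k = 4/1
k=1  a_k=1  p_k/q_k = 5/1
→ (5, 1).  Check: 5²=25, 24·1²=24, difference 1.
n=2: (5,1)∘(5,1) = (5·5+24·1·1, 5·1+1·5) = (49,10)
n=3: (49,10)∘(5,1) = (5·49+24·1·10, 5·10+1·49) = (485,99)
n=4: (485,99)∘(5,1) = (5·485+24·1·99, 5·99+1·485) = (4801,980)
n=5: (4801,980)∘(5,1) = (5·4801+24·1·980, 5·980+1·4801) = (47525,9701)

5 1
49 10
485 99
4801 980
47525 9701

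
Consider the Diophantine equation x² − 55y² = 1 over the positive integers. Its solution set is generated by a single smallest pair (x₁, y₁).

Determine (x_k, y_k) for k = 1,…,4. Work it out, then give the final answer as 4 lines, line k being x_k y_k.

d=55: √d = [7; 2,2,2,14] (ℓ=4, even), read p_3/q_3
i=0: a=7 ⇒ p=7, q=1
i=1: a=2 ⇒ p=15, q=2
i=2: a=2 ⇒ p=37, q=5
i=3: a=2 ⇒ p=89, q=12
fundamental: x₁=89, y₁=12  (since 7921 − 55·144 = 1)
(x_2, y_2) = (89·89 + 55·12·12, 89·12 + 12·89) = (15841, 2136)
(x_3, y_3) = (89·15841 + 55·12·2136, 89·2136 + 12·15841) = (2819609, 380196)
(x_4, y_4) = (89·2819609 + 55·12·380196, 89·380196 + 12·2819609) = (501874561, 67672752)

89 12
15841 2136
2819609 380196
501874561 67672752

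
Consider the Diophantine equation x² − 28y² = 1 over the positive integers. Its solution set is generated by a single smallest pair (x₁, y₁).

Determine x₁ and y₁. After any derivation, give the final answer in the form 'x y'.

√28 = [5; 3,2,3,10, …], period ℓ=4 (even) → k=3
a_0=5:  p_0=5·1+0=5,  q_0=5·0+1=1
a_1=3:  p_1=3·5+1=16,  q_1=3·1+0=3
a_2=2:  p_2=2·16+5=37,  q_2=2·3+1=7
a_3=3:  p_3=3·37+16=127,  q_3=3·7+3=24
→ (127, 24).  Check: 127²=16129, 28·24²=16128, difference 1.

127 24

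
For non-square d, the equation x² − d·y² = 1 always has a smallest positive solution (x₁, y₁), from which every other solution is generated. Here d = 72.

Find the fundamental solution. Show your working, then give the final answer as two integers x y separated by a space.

[8; 2,16] for √72; ℓ=2 ⇒ convergent index 1
k=0  a_k=8  p_k/q_k = 8/1
k=1  a_k=2  p_k/q_k = 17/2
(x₁, y₁) = (17, 2);  17² − 72·2² = 1 ✓

17 2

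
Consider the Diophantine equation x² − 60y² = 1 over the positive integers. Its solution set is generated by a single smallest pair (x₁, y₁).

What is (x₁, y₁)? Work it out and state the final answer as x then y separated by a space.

d=60: √d = [7; 1,2,1,14] (ℓ=4, even), read p_3/q_3
step 0: (7, 1)  from 7·(1,0) + (0,1)
step 1: (8, 1)  from 1·(7,1) + (1,0)
step 2: (23, 3)  from 2·(8,1) + (7,1)
step 3: (31, 4)  from 1·(23,3) + (8,1)
fundamental: x₁=31, y₁=4  (since 961 − 60·16 = 1)

31 4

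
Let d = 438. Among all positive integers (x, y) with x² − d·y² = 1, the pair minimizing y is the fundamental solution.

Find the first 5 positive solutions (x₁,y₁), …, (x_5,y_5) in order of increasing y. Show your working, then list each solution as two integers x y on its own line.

293 14
171697 8204
100614149 4807530
58959719617 2817204376
34550295081413 1650876956806

d=438: √d = [20; 1,12,1,40] (ℓ=4, even), read p_3/q_3
k=0  a_k=20  p_k/q_k = 20/1
k=1  a_k=1  p_k/q_k = 21/1
k=2  a_k=12  p_k/q_k = 272/13
k=3  a_k=1  p_k/q_k = 293/14
→ (293, 14).  Check: 293²=85849, 438·14²=85848, difference 1.
(x_2, y_2) = (293·293 + 438·14·14, 293·14 + 14·293) = (171697, 8204)
(x_3, y_3) = (293·171697 + 438·14·8204, 293·8204 + 14·171697) = (100614149, 4807530)
(x_4, y_4) = (293·100614149 + 438·14·4807530, 293·4807530 + 14·100614149) = (58959719617, 2817204376)
(x_5, y_5) = (293·58959719617 + 438·14·2817204376, 293·2817204376 + 14·58959719617) = (34550295081413, 1650876956806)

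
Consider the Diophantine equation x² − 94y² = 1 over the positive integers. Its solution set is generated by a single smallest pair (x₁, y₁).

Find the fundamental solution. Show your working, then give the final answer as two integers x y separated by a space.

2143295 221064

d=94: √d = [9; 1,2,3,1,1,…,2,1,18] (ℓ=16, even), read p_15/q_15
a_0=9:  p_0=9·1+0=9,  q_0=9·0+1=1
…
a_2=2:  p_2=2·10+9=29,  q_2=2·1+1=3
a_3=3:  p_3=3·29+10=97,  q_3=3·3+1=10
…
a_7=1:  p_7=1·1241+223=1464,  q_7=1·128+23=151
a_8=8:  p_8=8·1464+1241=12953,  q_8=8·151+128=1336
a_9=1:  p_9=1·12953+1464=14417,  q_9=1·1336+151=1487
…
a_12=1:  p_12=1·99455+85038=184493,  q_12=1·10258+8771=19029
a_13=3:  p_13=3·184493+99455=652934,  q_13=3·19029+10258=67345
a_14=2:  p_14=2·652934+184493=1490361,  q_14=2·67345+19029=153719
a_15=1:  p_15=1·1490361+652934=2143295,  q_15=1·153719+67345=221064
(x₁, y₁) = (2143295, 221064);  2143295² − 94·221064² = 1 ✓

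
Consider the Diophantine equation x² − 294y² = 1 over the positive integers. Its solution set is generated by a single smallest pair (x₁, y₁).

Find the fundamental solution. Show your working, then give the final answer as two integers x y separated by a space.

4801 280

√294 → a₀=17, period (6,1,4,1,6,34); ℓ=6 even so k=5
step 0: (17, 1)  from 17·(1,0) + (0,1)
step 1: (103, 6)  from 6·(17,1) + (1,0)
step 2: (120, 7)  from 1·(103,6) + (17,1)
…
step 4: (703, 41)  from 1·(583,34) + (120,7)
step 5: (4801, 280)  from 6·(703,41) + (583,34)
fundamental: x₁=4801, y₁=280  (since 23049601 − 294·78400 = 1)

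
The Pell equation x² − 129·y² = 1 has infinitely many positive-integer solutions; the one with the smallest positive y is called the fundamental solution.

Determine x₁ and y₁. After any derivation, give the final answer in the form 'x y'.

16855 1484

[11; 2,1,3,1,6,1,3,1,2,22] for √129; ℓ=10 ⇒ convergent index 9
step 0: (11, 1)  from 11·(1,0) + (0,1)
…
step 3: (125, 11)  from 3·(34,3) + (23,2)
…
step 5: (1079, 95)  from 6·(159,14) + (125,11)
…
step 8: (6031, 531)  from 1·(4793,422) + (1238,109)
step 9: (16855, 1484)  from 2·(6031,531) + (4793,422)
→ (16855, 1484).  Check: 16855²=284091025, 129·1484²=284091024, difference 1.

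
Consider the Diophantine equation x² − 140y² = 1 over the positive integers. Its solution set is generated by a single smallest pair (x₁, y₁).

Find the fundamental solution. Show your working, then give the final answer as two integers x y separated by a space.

71 6

[11; 1,4,1,22] for √140; ℓ=4 ⇒ convergent index 3
i=0: a=11 ⇒ p=11, q=1
i=1: a=1 ⇒ p=12, q=1
i=2: a=4 ⇒ p=59, q=5
i=3: a=1 ⇒ p=71, q=6
(x₁, y₁) = (71, 6);  71² − 140·6² = 1 ✓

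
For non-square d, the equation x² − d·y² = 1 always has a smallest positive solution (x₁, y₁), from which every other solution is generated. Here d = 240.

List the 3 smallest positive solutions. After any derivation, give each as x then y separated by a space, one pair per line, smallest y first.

[15; 2,30] for √240; ℓ=2 ⇒ convergent index 1
i=0: a=15 ⇒ p=15, q=1
i=1: a=2 ⇒ p=31, q=2
(x₁, y₁) = (31, 2);  31² − 240·2² = 1 ✓
(x_2, y_2) = (31·31 + 240·2·2, 31·2 + 2·31) = (1921, 124)
(x_3, y_3) = (31·1921 + 240·2·124, 31·124 + 2·1921) = (119071, 7686)

31 2
1921 124
119071 7686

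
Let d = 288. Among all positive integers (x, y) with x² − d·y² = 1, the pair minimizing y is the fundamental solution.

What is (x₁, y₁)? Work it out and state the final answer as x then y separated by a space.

17 1

√288 = [16; 1,32, …], period ℓ=2 (even) → k=1
a_0=16:  p_0=16·1+0=16,  q_0=16·0+1=1
a_1=1:  p_1=1·16+1=17,  q_1=1·1+0=1
fundamental: x₁=17, y₁=1  (since 289 − 288·1 = 1)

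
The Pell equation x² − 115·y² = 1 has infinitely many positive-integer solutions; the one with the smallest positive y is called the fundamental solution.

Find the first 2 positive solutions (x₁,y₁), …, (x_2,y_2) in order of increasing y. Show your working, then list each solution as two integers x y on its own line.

d=115: √d = [10; 1,2,1,1,1,1,1,2,1,20] (ℓ=10, even), read p_9/q_9
a_0=10:  p_0=10·1+0=10,  q_0=10·0+1=1
a_1=1:  p_1=1·10+1=11,  q_1=1·1+0=1
…
a_4=1:  p_4=1·43+32=75,  q_4=1·4+3=7
a_5=1:  p_5=1·75+43=118,  q_5=1·7+4=11
a_6=1:  p_6=1·118+75=193,  q_6=1·11+7=18
…
a_8=2:  p_8=2·311+193=815,  q_8=2·29+18=76
a_9=1:  p_9=1·815+311=1126,  q_9=1·76+29=105
(x₁, y₁) = (1126, 105);  1126² − 115·105² = 1 ✓
n=2: (1126,105)∘(1126,105) = (1126·1126+115·105·105, 1126·105+105·1126) = (2535751,236460)

1126 105
2535751 236460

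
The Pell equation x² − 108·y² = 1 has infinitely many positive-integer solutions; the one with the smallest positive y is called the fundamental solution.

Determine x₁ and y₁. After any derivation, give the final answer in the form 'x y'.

1351 130

[10; 2,1,1,4,1,1,2,20] for √108; ℓ=8 ⇒ convergent index 7
k=0  a_k=10  p_k/q_k = 10/1
k=1  a_k=2  p_k/q_k = 21/2
…
k=5  a_k=1  p_k/q_k = 291/28
k=6  a_k=1  p_k/q_k = 530/51
k=7  a_k=2  p_k/q_k = 1351/130
fundamental: x₁=1351, y₁=130  (since 1825201 − 108·16900 = 1)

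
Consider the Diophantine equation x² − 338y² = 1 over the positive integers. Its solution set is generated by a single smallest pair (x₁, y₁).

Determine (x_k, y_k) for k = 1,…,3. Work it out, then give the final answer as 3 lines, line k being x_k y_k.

114243 6214
26102926097 1419812004
5964153172084899 324407165539730

√338 = [18; 2,1,1,2,36, …], period ℓ=5 (odd) → k=9
k=0  a_k=18  p_k/q_k = 18/1
k=1  a_k=2  p_k/q_k = 37/2
k=2  a_k=1  p_k/q_k = 55/3
k=3  a_k=1  p_k/q_k = 92/5
…
k=7  a_k=1  p_k/q_k = 26327/1432
k=8  a_k=1  p_k/q_k = 43958/2391
k=9  a_k=2  p_k/q_k = 114243/6214
→ (114243, 6214).  Check: 114243²=13051463049, 338·6214²=13051463048, difference 1.
n=2: (114243,6214)∘(114243,6214) = (114243·114243+338·6214·6214, 114243·6214+6214·114243) = (26102926097,1419812004)
n=3: (26102926097,1419812004)∘(114243,6214) = (114243·26102926097+338·6214·1419812004, 114243·1419812004+6214·26102926097) = (5964153172084899,324407165539730)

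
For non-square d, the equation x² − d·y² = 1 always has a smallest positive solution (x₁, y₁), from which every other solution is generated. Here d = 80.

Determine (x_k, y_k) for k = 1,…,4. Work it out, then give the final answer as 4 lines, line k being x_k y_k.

9 1
161 18
2889 323
51841 5796

√80 → a₀=8, period (1,16); ℓ=2 even so k=1
k=0  a_k=8  p_k/q_k = 8/1
k=1  a_k=1  p_k/q_k = 9/1
→ (9, 1).  Check: 9²=81, 80·1²=80, difference 1.
(9+1√80)^2 = 161 + 18√80
(9+1√80)^3 = 2889 + 323√80
(9+1√80)^4 = 51841 + 5796√80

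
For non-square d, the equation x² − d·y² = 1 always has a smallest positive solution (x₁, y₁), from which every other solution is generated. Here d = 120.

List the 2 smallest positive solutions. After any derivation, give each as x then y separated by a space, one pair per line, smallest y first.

11 1
241 22

d=120: √d = [10; 1,20] (ℓ=2, even), read p_1/q_1
i=0: a=10 ⇒ p=10, q=1
i=1: a=1 ⇒ p=11, q=1
fundamental: x₁=11, y₁=1  (since 121 − 120·1 = 1)
n=2: (11,1)∘(11,1) = (11·11+120·1·1, 11·1+1·11) = (241,22)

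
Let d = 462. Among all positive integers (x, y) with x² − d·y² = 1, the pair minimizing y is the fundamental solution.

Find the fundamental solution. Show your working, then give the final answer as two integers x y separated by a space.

43 2

d=462: √d = [21; 2,42] (ℓ=2, even), read p_1/q_1
k=0  a_k=21  p_k/q_k = 21/1
k=1  a_k=2  p_k/q_k = 43/2
fundamental: x₁=43, y₁=2  (since 1849 − 462·4 = 1)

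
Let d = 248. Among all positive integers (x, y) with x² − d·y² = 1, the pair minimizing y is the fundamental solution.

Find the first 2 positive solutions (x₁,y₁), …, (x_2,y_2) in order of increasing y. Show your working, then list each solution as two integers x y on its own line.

[15; 1,2,1,30] for √248; ℓ=4 ⇒ convergent index 3
step 0: (15, 1)  from 15·(1,0) + (0,1)
…
step 2: (47, 3)  from 2·(16,1) + (15,1)
step 3: (63, 4)  from 1·(47,3) + (16,1)
fundamental: x₁=63, y₁=4  (since 3969 − 248·16 = 1)
(63+4√248)^2 = 7937 + 504√248

63 4
7937 504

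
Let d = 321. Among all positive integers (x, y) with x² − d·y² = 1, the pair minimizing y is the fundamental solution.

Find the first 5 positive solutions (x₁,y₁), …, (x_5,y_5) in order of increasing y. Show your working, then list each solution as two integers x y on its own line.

215 12
92449 5160
39752855 2218788
17093635201 954073680
7350223383575 410249463612

[17; 1,10,1,34] for √321; ℓ=4 ⇒ convergent index 3
k=0  a_k=17  p_k/q_k = 17/1
…
k=2  a_k=10  p_k/q_k = 197/11
k=3  a_k=1  p_k/q_k = 215/12
fundamental: x₁=215, y₁=12  (since 46225 − 321·144 = 1)
k=2:  x_2 = 215·215+321·12·12 = 92449,  y_2 = 215·12+12·215 = 5160
k=3:  x_3 = 215·92449+321·12·5160 = 39752855,  y_3 = 215·5160+12·92449 = 2218788
k=4:  x_4 = 215·39752855+321·12·2218788 = 17093635201,  y_4 = 215·2218788+12·39752855 = 954073680
k=5:  x_5 = 215·17093635201+321·12·954073680 = 7350223383575,  y_5 = 215·954073680+12·17093635201 = 410249463612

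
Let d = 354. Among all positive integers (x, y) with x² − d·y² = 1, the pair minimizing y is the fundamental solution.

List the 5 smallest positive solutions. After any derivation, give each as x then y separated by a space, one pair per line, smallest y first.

258065 13716
133195088449 7079239080
68745981000924305 3653807666346684
35481863173873866451201 1885839750824434773840
18313254039862772710457447825 973338470589361712155692516

√354 → a₀=18, period (1,4,2,2,18,2,2,4,1,36); ℓ=10 even so k=9
a_0=18:  p_0=18·1+0=18,  q_0=18·0+1=1
…
a_2=4:  p_2=4·19+18=94,  q_2=4·1+1=5
…
a_5=18:  p_5=18·508+207=9351,  q_5=18·27+11=497
…
a_8=4:  p_8=4·47771+19210=210294,  q_8=4·2539+1021=11177
a_9=1:  p_9=1·210294+47771=258065,  q_9=1·11177+2539=13716
→ (258065, 13716).  Check: 258065²=66597544225, 354·13716²=66597544224, difference 1.
k=2:  x_2 = 258065·258065+354·13716·13716 = 133195088449,  y_2 = 258065·13716+13716·258065 = 7079239080
k=3:  x_3 = 258065·133195088449+354·13716·7079239080 = 68745981000924305,  y_3 = 258065·7079239080+13716·133195088449 = 3653807666346684
k=4:  x_4 = 258065·68745981000924305+354·13716·3653807666346684 = 35481863173873866451201,  y_4 = 258065·3653807666346684+13716·68745981000924305 = 1885839750824434773840
k=5:  x_5 = 258065·35481863173873866451201+354·13716·1885839750824434773840 = 18313254039862772710457447825,  y_5 = 258065·1885839750824434773840+13716·35481863173873866451201 = 973338470589361712155692516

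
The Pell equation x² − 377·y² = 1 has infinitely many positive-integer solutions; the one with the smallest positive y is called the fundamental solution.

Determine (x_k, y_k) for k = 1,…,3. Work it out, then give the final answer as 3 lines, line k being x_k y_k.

√377 → a₀=19, period (2,2,2,38); ℓ=4 even so k=3
step 0: (19, 1)  from 19·(1,0) + (0,1)
step 1: (39, 2)  from 2·(19,1) + (1,0)
step 2: (97, 5)  from 2·(39,2) + (19,1)
step 3: (233, 12)  from 2·(97,5) + (39,2)
fundamental: x₁=233, y₁=12  (since 54289 − 377·144 = 1)
n=2: (233,12)∘(233,12) = (233·233+377·12·12, 233·12+12·233) = (108577,5592)
n=3: (108577,5592)∘(233,12) = (233·108577+377·12·5592, 233·5592+12·108577) = (50596649,2605860)

233 12
108577 5592
50596649 2605860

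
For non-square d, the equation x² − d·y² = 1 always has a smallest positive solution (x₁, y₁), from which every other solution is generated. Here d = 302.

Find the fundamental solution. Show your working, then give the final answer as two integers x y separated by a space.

d=302: √d = [17; 2,1,1,1,4,…,1,2,34] (ℓ=16, even), read p_15/q_15
i=0: a=17 ⇒ p=17, q=1
…
i=6: a=2 ⇒ p=1425, q=82
…
i=9: a=1 ⇒ p=36581, q=2105
…
i=14: a=1 ⇒ p=1617193, q=93059
i=15: a=2 ⇒ p=4276623, q=246092
(x₁, y₁) = (4276623, 246092);  4276623² − 302·246092² = 1 ✓

4276623 246092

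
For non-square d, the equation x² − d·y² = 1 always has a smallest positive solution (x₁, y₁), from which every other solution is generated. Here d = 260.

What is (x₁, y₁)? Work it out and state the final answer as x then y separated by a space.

√260 → a₀=16, period (8,32); ℓ=2 even so k=1
a_0=16:  p_0=16·1+0=16,  q_0=16·0+1=1
a_1=8:  p_1=8·16+1=129,  q_1=8·1+0=8
(x₁, y₁) = (129, 8);  129² − 260·8² = 1 ✓

129 8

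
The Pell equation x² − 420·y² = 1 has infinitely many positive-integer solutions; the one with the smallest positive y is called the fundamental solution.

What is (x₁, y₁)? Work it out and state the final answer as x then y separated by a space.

√420 → a₀=20, period (2,40); ℓ=2 even so k=1
a_0=20:  p_0=20·1+0=20,  q_0=20·0+1=1
a_1=2:  p_1=2·20+1=41,  q_1=2·1+0=2
(x₁, y₁) = (41, 2);  41² − 420·2² = 1 ✓

41 2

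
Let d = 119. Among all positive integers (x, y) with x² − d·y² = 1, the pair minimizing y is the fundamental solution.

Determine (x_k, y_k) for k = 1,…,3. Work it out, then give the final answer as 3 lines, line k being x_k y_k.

[10; 1,9,1,20] for √119; ℓ=4 ⇒ convergent index 3
i=0: a=10 ⇒ p=10, q=1
i=1: a=1 ⇒ p=11, q=1
i=2: a=9 ⇒ p=109, q=10
i=3: a=1 ⇒ p=120, q=11
→ (120, 11).  Check: 120²=14400, 119·11²=14399, difference 1.
n=2: (120,11)∘(120,11) = (120·120+119·11·11, 120·11+11·120) = (28799,2640)
n=3: (28799,2640)∘(120,11) = (120·28799+119·11·2640, 120·2640+11·28799) = (6911640,633589)

120 11
28799 2640
6911640 633589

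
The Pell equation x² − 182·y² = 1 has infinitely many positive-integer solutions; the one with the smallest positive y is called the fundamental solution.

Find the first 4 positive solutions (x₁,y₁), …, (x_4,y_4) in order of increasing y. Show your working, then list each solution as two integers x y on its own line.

√182 = [13; 2,26, …], period ℓ=2 (even) → k=1
a_0=13:  p_0=13·1+0=13,  q_0=13·0+1=1
a_1=2:  p_1=2·13+1=27,  q_1=2·1+0=2
→ (27, 2).  Check: 27²=729, 182·2²=728, difference 1.
k=2:  x_2 = 27·27+182·2·2 = 1457,  y_2 = 27·2+2·27 = 108
k=3:  x_3 = 27·1457+182·2·108 = 78651,  y_3 = 27·108+2·1457 = 5830
k=4:  x_4 = 27·78651+182·2·5830 = 4245697,  y_4 = 27·5830+2·78651 = 314712

27 2
1457 108
78651 5830
4245697 314712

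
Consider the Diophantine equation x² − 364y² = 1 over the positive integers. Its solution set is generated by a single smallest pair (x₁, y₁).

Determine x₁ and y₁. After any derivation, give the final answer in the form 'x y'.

4954951 259710

d=364: √d = [19; 12,1,2,3,1,8,1,3,2,1,12,38] (ℓ=12, even), read p_11/q_11
a_0=19:  p_0=19·1+0=19,  q_0=19·0+1=1
…
a_4=3:  p_4=3·725+248=2423,  q_4=3·38+13=127
a_5=1:  p_5=1·2423+725=3148,  q_5=1·127+38=165
…
a_9=2:  p_9=2·119872+30755=270499,  q_9=2·6283+1612=14178
a_10=1:  p_10=1·270499+119872=390371,  q_10=1·14178+6283=20461
a_11=12:  p_11=12·390371+270499=4954951,  q_11=12·20461+14178=259710
→ (4954951, 259710).  Check: 4954951²=24551539412401, 364·259710²=24551539412400, difference 1.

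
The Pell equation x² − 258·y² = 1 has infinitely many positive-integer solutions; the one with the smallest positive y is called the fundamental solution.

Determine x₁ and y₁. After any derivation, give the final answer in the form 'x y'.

√258 = [16; 16,32, …], period ℓ=2 (even) → k=1
i=0: a=16 ⇒ p=16, q=1
i=1: a=16 ⇒ p=257, q=16
fundamental: x₁=257, y₁=16  (since 66049 − 258·256 = 1)

257 16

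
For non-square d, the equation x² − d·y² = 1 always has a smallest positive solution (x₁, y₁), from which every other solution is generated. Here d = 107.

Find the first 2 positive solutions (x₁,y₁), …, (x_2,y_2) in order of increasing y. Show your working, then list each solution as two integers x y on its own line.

962 93
1850887 178932

d=107: √d = [10; 2,1,9,1,2,20] (ℓ=6, even), read p_5/q_5
k=0  a_k=10  p_k/q_k = 10/1
k=1  a_k=2  p_k/q_k = 21/2
k=2  a_k=1  p_k/q_k = 31/3
…
k=4  a_k=1  p_k/q_k = 331/32
k=5  a_k=2  p_k/q_k = 962/93
(x₁, y₁) = (962, 93);  962² − 107·93² = 1 ✓
n=2: (962,93)∘(962,93) = (962·962+107·93·93, 962·93+93·962) = (1850887,178932)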